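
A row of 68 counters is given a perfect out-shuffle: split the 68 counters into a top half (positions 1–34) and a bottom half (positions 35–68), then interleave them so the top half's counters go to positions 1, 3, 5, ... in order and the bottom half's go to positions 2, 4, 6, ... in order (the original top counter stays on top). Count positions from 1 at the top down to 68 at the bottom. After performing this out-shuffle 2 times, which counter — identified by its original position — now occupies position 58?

32

Work backwards from position 58, undoing one out-shuffle at a time:
58 ← 63 ← 32
So the counter now at position 58 started at position 32.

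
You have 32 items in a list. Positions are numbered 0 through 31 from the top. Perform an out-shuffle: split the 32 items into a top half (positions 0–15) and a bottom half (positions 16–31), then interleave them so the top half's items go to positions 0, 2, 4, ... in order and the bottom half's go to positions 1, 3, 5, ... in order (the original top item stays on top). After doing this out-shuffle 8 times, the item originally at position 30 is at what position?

Track the item's position through each out-shuffle:
30 → 29 → 27 → 23 → 15 → 30 → 29 → 27 → 23

23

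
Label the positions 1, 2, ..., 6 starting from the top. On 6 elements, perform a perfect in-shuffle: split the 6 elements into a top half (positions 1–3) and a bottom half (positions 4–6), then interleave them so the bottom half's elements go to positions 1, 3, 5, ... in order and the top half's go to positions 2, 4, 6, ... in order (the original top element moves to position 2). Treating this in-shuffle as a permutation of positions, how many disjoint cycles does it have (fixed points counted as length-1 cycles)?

Trace each unvisited position around until it returns:
(1 2 4) (3 6 5)
2 cycles in total.

2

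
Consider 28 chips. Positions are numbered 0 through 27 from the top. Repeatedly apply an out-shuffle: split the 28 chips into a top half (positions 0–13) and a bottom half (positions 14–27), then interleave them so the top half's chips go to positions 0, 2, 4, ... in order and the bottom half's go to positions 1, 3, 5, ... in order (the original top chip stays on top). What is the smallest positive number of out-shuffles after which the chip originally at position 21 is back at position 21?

Follow position 21 under repeated out-shuffles:
21 → 15 → 3 → 6 → 12 → 24 → 21
It first returns after 6 out-shuffles.

6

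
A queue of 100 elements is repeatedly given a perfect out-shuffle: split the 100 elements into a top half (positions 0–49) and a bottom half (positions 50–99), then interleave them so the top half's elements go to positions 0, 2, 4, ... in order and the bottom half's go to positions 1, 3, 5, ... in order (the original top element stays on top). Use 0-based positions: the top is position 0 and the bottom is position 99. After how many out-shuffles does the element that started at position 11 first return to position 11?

6

Follow position 11 under repeated out-shuffles:
11 → 22 → 44 → 88 → 77 → 55 → 11
It first returns after 6 out-shuffles.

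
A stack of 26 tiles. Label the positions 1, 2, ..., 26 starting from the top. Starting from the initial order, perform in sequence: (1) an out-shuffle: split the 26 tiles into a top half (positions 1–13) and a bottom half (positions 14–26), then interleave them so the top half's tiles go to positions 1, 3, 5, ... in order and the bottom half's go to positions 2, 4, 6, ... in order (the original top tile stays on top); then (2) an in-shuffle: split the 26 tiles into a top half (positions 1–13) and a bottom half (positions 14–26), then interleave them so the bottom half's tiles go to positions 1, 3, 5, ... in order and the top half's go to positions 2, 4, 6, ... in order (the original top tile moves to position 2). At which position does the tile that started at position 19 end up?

Track the tile from position 19 forward through each operation:
  after op 1 (out-shuffle): 19 → 12
  after op 2 (in-shuffle): 12 → 24

24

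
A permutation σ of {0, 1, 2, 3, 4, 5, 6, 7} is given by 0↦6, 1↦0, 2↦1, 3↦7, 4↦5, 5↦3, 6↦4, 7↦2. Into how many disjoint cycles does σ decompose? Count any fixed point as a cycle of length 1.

1

Cycle decomposition: (0 6 4 5 3 7 2 1).
1 cycle.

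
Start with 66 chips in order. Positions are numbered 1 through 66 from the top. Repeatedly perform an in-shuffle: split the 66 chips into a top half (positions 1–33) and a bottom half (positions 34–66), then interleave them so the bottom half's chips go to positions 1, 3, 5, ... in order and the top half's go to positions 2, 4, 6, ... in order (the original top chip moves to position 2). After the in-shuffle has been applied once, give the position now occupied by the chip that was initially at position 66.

Track the chip's position through each in-shuffle:
66 → 65

65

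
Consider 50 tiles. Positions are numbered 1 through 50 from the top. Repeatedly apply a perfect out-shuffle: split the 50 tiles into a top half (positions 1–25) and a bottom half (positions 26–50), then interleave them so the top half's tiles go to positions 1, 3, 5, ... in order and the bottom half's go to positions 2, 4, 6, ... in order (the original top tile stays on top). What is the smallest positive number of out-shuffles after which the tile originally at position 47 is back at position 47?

Follow position 47 under repeated out-shuffles:
47 → 44 → 38 → 26 → 2 → 3 → 5 → 9 → ... → 47 (length 21)
It first returns after 21 out-shuffles.

21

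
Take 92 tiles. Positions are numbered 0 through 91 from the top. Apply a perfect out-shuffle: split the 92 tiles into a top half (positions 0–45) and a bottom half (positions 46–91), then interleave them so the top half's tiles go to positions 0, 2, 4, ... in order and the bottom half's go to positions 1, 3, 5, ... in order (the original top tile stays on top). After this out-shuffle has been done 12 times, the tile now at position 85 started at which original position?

85

Work backwards from position 85, undoing one out-shuffle at a time:
85 ← 88 ← 44 ← 22 ← 11 ← 51 ← 71 ← 81 ← 86 ← 43 ← 67 ← 79 ← 85
So the tile now at position 85 started at position 85.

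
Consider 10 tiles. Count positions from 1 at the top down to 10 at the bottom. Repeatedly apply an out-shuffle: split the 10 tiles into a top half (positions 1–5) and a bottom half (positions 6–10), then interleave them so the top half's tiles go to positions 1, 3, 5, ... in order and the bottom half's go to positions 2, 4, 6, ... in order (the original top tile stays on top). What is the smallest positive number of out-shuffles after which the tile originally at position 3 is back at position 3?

6

Follow position 3 under repeated out-shuffles:
3 → 5 → 9 → 8 → 6 → 2 → 3
It first returns after 6 out-shuffles.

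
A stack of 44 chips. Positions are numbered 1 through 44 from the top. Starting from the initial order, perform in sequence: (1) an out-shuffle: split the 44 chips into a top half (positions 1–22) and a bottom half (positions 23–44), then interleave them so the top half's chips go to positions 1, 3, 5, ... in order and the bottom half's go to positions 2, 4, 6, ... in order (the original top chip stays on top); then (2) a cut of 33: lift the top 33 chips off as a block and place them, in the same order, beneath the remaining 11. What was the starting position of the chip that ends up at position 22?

6

Undo the operations in reverse order, starting from position 22:
  undo op 2 (cut 33): 22 ← 11
  undo op 1 (out-shuffle, from top half): 11 ← 6
So the chip at position 22 came from original position 6.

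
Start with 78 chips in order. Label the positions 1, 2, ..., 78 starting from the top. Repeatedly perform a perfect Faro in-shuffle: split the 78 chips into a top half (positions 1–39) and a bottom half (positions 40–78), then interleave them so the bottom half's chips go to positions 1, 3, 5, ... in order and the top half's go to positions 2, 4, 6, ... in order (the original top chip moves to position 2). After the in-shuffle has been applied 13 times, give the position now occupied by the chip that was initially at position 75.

Track position through each in-shuffle: 75 → 71 → 63 → 47 → 15 → ... (continuing for 13 shuffles total) → 17.

17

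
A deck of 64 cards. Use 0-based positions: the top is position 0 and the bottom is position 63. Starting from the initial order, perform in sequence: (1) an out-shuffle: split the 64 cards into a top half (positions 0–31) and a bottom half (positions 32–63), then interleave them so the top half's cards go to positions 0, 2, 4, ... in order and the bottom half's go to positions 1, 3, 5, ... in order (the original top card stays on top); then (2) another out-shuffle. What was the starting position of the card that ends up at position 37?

Undo the operations in reverse order, starting from position 37:
  undo op 2 (out-shuffle, from bottom half): 37 ← 50
  undo op 1 (out-shuffle, from top half): 50 ← 25
So the card at position 37 came from original position 25.

25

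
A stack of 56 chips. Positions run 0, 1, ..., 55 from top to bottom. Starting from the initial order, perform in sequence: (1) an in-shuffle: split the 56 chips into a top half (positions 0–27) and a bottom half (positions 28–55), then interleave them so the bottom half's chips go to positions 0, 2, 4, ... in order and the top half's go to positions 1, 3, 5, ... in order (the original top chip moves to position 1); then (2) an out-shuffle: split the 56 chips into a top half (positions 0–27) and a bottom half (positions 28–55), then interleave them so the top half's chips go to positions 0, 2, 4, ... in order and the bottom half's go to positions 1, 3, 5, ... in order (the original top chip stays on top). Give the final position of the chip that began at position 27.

55

Track the chip from position 27 forward through each operation:
  after op 1 (in-shuffle): 27 → 55
  after op 2 (out-shuffle): 55 → 55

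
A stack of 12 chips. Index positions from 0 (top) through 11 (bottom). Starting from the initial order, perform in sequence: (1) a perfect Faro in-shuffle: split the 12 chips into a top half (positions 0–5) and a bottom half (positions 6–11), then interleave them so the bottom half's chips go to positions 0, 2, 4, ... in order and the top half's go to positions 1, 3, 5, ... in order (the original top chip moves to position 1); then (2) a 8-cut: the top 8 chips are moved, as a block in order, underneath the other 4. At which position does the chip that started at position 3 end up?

11

Track the chip from position 3 forward through each operation:
  after op 1 (in-shuffle): 3 → 7
  after op 2 (cut 8): 7 → 11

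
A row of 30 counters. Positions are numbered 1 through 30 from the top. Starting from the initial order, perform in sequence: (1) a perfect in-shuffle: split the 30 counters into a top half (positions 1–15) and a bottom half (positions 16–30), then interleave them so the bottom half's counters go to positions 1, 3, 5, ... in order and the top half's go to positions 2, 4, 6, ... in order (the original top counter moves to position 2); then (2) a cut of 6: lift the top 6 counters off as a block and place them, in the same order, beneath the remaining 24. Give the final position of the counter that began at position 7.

8

Track the counter from position 7 forward through each operation:
  after op 1 (in-shuffle): 7 → 14
  after op 2 (cut 6): 14 → 8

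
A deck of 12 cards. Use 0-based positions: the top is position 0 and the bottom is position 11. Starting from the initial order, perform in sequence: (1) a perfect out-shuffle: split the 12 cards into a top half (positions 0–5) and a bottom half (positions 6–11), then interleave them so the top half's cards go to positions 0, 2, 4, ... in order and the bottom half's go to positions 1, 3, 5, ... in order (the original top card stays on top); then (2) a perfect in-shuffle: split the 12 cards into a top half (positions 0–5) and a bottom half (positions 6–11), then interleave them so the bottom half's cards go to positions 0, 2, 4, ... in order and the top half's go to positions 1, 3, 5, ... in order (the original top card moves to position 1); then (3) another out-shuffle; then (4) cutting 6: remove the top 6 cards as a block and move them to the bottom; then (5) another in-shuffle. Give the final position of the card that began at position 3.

0

Track the card from position 3 forward through each operation:
  after op 1 (out-shuffle): 3 → 6
  after op 2 (in-shuffle): 6 → 0
  after op 3 (out-shuffle): 0 → 0
  after op 4 (cut 6): 0 → 6
  after op 5 (in-shuffle): 6 → 0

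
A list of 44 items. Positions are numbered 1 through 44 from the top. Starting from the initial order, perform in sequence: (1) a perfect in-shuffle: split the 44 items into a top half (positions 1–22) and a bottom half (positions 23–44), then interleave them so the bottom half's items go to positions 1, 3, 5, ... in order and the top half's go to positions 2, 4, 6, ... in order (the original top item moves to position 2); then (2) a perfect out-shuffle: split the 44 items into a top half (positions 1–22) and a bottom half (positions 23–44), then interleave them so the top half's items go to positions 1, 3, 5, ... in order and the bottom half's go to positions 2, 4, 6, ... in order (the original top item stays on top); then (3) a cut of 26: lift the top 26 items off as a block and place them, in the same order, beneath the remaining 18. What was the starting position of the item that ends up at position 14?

Undo the operations in reverse order, starting from position 14:
  undo op 3 (cut 26): 14 ← 40
  undo op 2 (out-shuffle, from bottom half): 40 ← 42
  undo op 1 (in-shuffle, from top half): 42 ← 21
So the item at position 14 came from original position 21.

21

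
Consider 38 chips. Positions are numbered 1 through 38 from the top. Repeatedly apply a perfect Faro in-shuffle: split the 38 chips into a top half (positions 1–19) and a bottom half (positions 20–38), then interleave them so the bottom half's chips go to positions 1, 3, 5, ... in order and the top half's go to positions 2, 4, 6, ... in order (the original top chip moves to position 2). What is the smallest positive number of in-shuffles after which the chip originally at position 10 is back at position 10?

12

Follow position 10 under repeated in-shuffles:
10 → 20 → 1 → 2 → 4 → 8 → 16 → 32 → 25 → 11 → 22 → 5 → 10
It first returns after 12 in-shuffles.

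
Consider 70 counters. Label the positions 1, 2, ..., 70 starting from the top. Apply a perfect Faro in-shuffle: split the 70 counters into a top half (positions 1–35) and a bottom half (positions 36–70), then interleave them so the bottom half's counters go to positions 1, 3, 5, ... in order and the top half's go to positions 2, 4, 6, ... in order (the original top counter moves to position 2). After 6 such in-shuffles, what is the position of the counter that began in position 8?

Track the counter's position through each in-shuffle:
8 → 16 → 32 → 64 → 57 → 43 → 15

15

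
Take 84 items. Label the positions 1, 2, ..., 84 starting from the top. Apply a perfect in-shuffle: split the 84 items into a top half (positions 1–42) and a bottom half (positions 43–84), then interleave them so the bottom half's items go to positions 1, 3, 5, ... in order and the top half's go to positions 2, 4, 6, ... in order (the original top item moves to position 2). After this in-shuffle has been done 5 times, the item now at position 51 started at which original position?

68

Work backwards from position 51, undoing one in-shuffle at a time:
51 ← 68 ← 34 ← 17 ← 51 ← 68
So the item now at position 51 started at position 68.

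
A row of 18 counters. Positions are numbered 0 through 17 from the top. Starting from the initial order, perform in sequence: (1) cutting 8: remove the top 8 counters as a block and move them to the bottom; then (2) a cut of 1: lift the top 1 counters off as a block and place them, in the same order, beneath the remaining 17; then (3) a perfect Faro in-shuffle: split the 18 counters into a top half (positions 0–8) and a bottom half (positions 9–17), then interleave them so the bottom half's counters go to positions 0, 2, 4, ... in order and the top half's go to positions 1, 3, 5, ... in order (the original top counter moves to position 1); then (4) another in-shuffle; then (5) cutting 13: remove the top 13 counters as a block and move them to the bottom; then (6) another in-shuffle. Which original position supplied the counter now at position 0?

14

Undo the operations in reverse order, starting from position 0:
  undo op 6 (in-shuffle, from bottom half): 0 ← 9
  undo op 5 (cut 13): 9 ← 4
  undo op 4 (in-shuffle, from bottom half): 4 ← 11
  undo op 3 (in-shuffle, from top half): 11 ← 5
  undo op 2 (cut 1): 5 ← 6
  undo op 1 (cut 8): 6 ← 14
So the counter at position 0 came from original position 14.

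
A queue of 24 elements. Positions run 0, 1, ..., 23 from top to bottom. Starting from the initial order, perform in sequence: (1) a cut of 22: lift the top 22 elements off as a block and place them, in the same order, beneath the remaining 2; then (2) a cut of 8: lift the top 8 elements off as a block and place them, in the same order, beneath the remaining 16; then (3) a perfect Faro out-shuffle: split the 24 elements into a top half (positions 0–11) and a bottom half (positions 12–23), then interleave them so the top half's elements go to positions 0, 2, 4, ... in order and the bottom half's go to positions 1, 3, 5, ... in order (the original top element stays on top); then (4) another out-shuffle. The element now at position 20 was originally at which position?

11

Undo the operations in reverse order, starting from position 20:
  undo op 4 (out-shuffle, from top half): 20 ← 10
  undo op 3 (out-shuffle, from top half): 10 ← 5
  undo op 2 (cut 8): 5 ← 13
  undo op 1 (cut 22): 13 ← 11
So the element at position 20 came from original position 11.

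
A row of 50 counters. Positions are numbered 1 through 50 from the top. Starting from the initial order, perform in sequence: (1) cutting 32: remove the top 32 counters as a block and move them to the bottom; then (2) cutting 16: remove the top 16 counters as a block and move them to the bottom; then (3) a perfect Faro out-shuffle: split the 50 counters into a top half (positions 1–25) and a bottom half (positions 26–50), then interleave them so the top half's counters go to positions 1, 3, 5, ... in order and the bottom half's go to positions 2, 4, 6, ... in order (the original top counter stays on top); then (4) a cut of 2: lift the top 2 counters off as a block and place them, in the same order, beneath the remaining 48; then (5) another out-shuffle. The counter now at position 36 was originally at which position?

21

Undo the operations in reverse order, starting from position 36:
  undo op 5 (out-shuffle, from bottom half): 36 ← 43
  undo op 4 (cut 2): 43 ← 45
  undo op 3 (out-shuffle, from top half): 45 ← 23
  undo op 2 (cut 16): 23 ← 39
  undo op 1 (cut 32): 39 ← 21
So the counter at position 36 came from original position 21.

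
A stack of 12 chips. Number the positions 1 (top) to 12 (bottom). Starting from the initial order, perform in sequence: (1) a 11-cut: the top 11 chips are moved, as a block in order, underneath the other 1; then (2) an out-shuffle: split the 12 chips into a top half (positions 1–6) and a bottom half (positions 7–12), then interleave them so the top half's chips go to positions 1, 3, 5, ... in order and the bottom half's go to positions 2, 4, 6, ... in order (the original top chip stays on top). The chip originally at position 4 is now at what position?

9

Track the chip from position 4 forward through each operation:
  after op 1 (cut 11): 4 → 5
  after op 2 (out-shuffle): 5 → 9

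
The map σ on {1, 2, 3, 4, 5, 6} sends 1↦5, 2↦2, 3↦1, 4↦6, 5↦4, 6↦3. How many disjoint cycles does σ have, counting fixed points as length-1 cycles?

2

Cycle decomposition: (1 5 4 6 3) (2).
2 cycles.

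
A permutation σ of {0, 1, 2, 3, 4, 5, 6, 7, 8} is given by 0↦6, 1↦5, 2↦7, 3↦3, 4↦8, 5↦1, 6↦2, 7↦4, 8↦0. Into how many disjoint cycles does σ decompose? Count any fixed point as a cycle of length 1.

3

Cycle decomposition: (0 6 2 7 4 8) (1 5) (3).
3 cycles.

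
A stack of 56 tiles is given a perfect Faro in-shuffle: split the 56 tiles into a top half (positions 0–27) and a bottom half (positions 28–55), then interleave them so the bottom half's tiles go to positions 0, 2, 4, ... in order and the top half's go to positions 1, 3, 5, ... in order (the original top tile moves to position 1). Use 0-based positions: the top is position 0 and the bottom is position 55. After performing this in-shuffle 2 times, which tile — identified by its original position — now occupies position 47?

11

Work backwards from position 47, undoing one in-shuffle at a time:
47 ← 23 ← 11
So the tile now at position 47 started at position 11.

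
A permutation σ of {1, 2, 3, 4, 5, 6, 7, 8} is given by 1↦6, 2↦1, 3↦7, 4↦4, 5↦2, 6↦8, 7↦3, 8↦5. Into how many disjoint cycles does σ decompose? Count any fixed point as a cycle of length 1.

Cycle decomposition: (1 6 8 5 2) (3 7) (4).
3 cycles.

3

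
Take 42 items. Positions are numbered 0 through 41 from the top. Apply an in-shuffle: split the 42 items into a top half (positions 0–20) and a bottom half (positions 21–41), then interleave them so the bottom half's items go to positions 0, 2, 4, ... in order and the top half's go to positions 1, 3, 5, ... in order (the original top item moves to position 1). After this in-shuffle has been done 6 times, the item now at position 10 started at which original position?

20

Work backwards from position 10, undoing one in-shuffle at a time:
10 ← 26 ← 34 ← 38 ← 40 ← 41 ← 20
So the item now at position 10 started at position 20.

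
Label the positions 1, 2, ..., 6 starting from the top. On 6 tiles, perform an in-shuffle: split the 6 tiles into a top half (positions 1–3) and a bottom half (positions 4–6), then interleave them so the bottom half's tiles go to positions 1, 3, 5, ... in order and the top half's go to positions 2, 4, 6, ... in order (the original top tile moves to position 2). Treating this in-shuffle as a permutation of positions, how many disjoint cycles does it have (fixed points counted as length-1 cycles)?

Trace each unvisited position around until it returns:
(1 2 4) (3 6 5)
2 cycles in total.

2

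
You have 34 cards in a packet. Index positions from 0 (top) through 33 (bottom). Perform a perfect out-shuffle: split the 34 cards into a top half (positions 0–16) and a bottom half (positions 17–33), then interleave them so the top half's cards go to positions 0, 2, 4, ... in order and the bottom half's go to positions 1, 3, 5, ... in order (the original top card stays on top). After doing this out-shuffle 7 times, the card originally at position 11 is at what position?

22

Track the card's position through each out-shuffle:
11 → 22 → 11 → 22 → 11 → 22 → 11 → 22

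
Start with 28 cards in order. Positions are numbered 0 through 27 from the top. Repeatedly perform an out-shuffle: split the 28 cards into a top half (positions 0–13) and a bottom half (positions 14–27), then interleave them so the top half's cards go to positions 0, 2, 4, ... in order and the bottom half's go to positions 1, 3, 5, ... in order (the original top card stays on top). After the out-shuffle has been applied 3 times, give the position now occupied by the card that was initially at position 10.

26

Track the card's position through each out-shuffle:
10 → 20 → 13 → 26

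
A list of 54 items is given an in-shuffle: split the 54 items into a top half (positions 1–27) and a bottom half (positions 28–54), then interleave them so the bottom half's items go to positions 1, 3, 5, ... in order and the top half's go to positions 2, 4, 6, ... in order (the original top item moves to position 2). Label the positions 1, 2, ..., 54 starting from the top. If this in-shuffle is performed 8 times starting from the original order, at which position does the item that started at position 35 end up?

Track the item's position through each in-shuffle:
35 → 15 → 30 → 5 → 10 → 20 → 40 → 25 → 50

50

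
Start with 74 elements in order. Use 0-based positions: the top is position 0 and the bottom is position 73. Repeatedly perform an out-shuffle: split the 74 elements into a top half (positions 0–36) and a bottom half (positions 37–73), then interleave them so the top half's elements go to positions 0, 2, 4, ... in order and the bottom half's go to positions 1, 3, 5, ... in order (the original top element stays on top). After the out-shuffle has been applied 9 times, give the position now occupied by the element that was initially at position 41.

41

Track the element's position through each out-shuffle:
41 → 9 → 18 → 36 → 72 → 71 → 69 → 65 → 57 → 41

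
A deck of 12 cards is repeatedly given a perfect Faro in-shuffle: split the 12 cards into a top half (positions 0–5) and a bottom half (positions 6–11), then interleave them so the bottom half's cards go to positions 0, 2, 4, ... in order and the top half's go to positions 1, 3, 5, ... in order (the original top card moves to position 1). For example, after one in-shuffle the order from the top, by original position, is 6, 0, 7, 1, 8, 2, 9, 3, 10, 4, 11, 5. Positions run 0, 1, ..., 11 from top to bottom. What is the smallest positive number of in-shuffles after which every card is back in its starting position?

12

The in-shuffle permutes the 12 positions with cycle lengths [12].
Every card is home exactly when every cycle has completed a whole number of laps, i.e. after lcm(12) = 12 in-shuffles.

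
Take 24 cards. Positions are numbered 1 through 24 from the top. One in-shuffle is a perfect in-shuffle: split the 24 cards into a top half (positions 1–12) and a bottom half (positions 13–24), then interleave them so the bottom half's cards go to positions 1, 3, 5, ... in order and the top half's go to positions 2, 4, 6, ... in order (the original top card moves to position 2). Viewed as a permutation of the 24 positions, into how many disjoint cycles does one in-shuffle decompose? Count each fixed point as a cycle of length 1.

Trace each unvisited position around until it returns:
(1 2 4 8 16 7 ... len 20) (5 10 20 15)
2 cycles in total.

2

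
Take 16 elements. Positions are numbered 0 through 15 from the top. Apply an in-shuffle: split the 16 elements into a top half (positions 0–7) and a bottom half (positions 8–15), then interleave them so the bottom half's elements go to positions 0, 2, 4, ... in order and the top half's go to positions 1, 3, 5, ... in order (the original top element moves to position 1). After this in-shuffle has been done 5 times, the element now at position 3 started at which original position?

14

Work backwards from position 3, undoing one in-shuffle at a time:
3 ← 1 ← 0 ← 8 ← 12 ← 14
So the element now at position 3 started at position 14.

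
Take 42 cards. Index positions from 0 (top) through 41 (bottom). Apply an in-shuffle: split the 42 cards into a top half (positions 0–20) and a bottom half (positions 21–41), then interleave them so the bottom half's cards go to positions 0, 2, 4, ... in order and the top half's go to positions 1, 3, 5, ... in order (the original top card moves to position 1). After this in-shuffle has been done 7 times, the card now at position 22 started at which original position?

19

Work backwards from position 22, undoing one in-shuffle at a time:
22 ← 32 ← 37 ← 18 ← 30 ← 36 ← 39 ← 19
So the card now at position 22 started at position 19.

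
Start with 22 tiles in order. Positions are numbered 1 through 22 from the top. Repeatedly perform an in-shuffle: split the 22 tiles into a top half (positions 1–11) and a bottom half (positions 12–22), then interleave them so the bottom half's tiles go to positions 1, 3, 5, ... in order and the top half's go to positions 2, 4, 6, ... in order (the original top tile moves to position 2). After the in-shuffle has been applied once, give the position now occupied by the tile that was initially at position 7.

Track the tile's position through each in-shuffle:
7 → 14

14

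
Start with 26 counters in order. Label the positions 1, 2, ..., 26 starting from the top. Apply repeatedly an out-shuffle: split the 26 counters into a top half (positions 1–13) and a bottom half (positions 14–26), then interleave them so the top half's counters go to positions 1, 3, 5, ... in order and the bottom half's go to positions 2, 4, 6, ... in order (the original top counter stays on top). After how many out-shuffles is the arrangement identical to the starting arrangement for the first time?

The out-shuffle permutes the 26 positions with cycle lengths [1, 1, 4, 20].
Every counter is home exactly when every cycle has completed a whole number of laps, i.e. after lcm(1, 4, 20) = 20 out-shuffles.

20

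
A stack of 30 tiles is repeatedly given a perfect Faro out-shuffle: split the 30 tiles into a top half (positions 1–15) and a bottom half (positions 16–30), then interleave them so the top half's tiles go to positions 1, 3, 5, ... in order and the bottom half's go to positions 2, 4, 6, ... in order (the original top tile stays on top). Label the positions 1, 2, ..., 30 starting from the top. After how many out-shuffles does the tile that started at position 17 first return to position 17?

Follow position 17 under repeated out-shuffles:
17 → 4 → 7 → 13 → 25 → 20 → 10 → 19 → ... → 17 (length 28)
It first returns after 28 out-shuffles.

28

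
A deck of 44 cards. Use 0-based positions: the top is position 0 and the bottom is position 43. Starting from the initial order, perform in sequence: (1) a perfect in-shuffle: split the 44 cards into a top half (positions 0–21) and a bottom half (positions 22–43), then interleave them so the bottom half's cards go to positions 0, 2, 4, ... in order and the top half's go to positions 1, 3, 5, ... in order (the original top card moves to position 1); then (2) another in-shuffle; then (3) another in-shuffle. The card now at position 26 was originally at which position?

8

Undo the operations in reverse order, starting from position 26:
  undo op 3 (in-shuffle, from bottom half): 26 ← 35
  undo op 2 (in-shuffle, from top half): 35 ← 17
  undo op 1 (in-shuffle, from top half): 17 ← 8
So the card at position 26 came from original position 8.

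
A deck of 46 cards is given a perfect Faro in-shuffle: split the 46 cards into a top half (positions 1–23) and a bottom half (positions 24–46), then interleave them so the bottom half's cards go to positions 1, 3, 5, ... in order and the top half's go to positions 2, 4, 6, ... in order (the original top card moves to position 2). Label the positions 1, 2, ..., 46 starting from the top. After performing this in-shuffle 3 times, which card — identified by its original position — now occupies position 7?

Work backwards from position 7, undoing one in-shuffle at a time:
7 ← 27 ← 37 ← 42
So the card now at position 7 started at position 42.

42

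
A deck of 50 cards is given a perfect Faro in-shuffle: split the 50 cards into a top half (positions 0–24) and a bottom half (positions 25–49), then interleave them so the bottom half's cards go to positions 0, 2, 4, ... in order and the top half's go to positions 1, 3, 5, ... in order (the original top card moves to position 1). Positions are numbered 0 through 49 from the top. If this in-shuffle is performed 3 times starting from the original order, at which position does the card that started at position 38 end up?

5

Track the card's position through each in-shuffle:
38 → 26 → 2 → 5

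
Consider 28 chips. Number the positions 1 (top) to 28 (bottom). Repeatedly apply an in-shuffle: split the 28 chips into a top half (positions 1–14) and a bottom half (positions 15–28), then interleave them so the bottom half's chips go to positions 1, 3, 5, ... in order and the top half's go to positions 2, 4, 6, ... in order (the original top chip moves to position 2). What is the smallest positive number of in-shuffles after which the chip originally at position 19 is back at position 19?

28

Follow position 19 under repeated in-shuffles:
19 → 9 → 18 → 7 → 14 → 28 → 27 → 25 → ... → 19 (length 28)
It first returns after 28 in-shuffles.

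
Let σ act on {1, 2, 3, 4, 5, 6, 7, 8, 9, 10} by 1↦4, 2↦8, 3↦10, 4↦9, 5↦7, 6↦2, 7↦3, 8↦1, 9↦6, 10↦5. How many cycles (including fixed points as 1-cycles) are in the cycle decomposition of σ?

2

Cycle decomposition: (1 4 9 6 2 8) (3 10 5 7).
2 cycles.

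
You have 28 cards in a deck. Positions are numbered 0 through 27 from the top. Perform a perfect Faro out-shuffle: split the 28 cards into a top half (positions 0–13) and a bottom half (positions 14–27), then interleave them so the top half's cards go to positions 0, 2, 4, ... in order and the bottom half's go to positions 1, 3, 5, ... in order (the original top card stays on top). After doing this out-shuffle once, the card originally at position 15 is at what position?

3

Track the card's position through each out-shuffle:
15 → 3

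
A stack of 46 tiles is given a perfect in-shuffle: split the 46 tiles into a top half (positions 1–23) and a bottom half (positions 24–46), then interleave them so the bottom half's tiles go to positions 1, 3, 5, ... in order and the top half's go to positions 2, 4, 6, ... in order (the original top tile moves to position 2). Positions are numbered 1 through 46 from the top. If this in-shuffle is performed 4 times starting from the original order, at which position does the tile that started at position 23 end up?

Track the tile's position through each in-shuffle:
23 → 46 → 45 → 43 → 39

39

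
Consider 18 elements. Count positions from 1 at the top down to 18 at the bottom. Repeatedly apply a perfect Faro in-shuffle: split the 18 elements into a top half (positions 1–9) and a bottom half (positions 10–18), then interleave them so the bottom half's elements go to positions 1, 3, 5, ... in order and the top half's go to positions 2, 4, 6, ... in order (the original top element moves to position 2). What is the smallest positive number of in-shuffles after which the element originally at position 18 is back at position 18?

Follow position 18 under repeated in-shuffles:
18 → 17 → 15 → 11 → 3 → 6 → 12 → 5 → 10 → 1 → 2 → 4 → 8 → 16 → 13 → 7 → 14 → 9 → 18
It first returns after 18 in-shuffles.

18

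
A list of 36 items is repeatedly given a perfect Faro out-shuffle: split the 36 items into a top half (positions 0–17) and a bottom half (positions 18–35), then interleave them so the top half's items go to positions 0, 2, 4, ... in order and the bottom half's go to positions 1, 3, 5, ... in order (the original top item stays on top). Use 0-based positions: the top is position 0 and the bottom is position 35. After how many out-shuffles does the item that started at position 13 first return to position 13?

12

Follow position 13 under repeated out-shuffles:
13 → 26 → 17 → 34 → 33 → 31 → 27 → 19 → 3 → 6 → 12 → 24 → 13
It first returns after 12 out-shuffles.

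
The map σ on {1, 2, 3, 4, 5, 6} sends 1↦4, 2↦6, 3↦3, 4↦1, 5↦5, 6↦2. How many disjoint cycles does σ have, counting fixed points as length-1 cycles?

Cycle decomposition: (1 4) (2 6) (3) (5).
4 cycles.

4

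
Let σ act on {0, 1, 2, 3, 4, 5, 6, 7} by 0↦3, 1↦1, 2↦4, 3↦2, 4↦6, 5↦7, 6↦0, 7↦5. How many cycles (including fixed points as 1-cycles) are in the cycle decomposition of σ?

3

Cycle decomposition: (0 3 2 4 6) (1) (5 7).
3 cycles.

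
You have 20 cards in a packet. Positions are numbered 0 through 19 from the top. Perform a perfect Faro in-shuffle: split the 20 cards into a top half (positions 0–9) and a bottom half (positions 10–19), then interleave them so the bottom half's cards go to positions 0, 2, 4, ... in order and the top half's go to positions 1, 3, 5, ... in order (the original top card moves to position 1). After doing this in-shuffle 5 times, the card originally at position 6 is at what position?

13

Track the card's position through each in-shuffle:
6 → 13 → 6 → 13 → 6 → 13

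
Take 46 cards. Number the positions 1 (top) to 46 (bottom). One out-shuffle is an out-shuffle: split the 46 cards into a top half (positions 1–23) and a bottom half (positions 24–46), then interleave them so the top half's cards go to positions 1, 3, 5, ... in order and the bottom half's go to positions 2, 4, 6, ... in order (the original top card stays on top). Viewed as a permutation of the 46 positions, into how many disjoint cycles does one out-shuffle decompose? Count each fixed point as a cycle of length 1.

9

Trace each unvisited position around until it returns:
(1) (2 3 5 9 17 33 ... len 12) (4 7 13 25) (6 11 21 41 36 26) (8 15 29 12 23 45 ... len 12) (10 19 37 28) (16 31) (22 43 40 34) ... plus 1 more
9 cycles in total.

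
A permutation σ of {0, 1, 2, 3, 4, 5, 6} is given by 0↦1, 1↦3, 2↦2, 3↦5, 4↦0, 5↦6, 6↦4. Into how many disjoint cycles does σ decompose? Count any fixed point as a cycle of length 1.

Cycle decomposition: (0 1 3 5 6 4) (2).
2 cycles.

2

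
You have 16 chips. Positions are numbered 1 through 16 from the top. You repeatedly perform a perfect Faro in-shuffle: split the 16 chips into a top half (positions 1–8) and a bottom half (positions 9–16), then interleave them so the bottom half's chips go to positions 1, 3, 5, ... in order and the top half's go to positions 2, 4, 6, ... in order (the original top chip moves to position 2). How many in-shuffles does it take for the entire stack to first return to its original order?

8

The in-shuffle permutes the 16 positions with cycle lengths [8, 8].
Every chip is home exactly when every cycle has completed a whole number of laps, i.e. after lcm(8) = 8 in-shuffles.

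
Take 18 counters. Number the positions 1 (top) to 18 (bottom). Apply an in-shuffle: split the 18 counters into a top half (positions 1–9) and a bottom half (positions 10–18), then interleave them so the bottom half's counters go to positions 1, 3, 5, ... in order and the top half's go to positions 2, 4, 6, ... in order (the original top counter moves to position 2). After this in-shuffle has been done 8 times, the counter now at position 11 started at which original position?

Work backwards from position 11, undoing one in-shuffle at a time:
11 ← 15 ← 17 ← 18 ← 9 ← 14 ← 7 ← 13 ← 16
So the counter now at position 11 started at position 16.

16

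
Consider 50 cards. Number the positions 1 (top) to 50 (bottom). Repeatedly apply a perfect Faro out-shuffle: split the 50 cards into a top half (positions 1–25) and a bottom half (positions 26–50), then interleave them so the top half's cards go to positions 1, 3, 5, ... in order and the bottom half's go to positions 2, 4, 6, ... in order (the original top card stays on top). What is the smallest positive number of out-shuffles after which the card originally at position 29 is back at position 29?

Follow position 29 under repeated out-shuffles:
29 → 8 → 15 → 29
It first returns after 3 out-shuffles.

3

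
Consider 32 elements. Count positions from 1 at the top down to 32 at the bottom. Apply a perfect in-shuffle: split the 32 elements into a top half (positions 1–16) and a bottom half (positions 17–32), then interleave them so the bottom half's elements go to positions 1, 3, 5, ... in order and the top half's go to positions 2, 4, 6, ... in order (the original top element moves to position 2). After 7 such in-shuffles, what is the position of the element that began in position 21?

Track the element's position through each in-shuffle:
21 → 9 → 18 → 3 → 6 → 12 → 24 → 15

15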